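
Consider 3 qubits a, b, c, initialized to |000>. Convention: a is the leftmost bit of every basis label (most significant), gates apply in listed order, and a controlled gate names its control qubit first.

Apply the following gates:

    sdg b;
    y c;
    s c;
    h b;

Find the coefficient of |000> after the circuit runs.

The final state's coefficient on |000> equals 0.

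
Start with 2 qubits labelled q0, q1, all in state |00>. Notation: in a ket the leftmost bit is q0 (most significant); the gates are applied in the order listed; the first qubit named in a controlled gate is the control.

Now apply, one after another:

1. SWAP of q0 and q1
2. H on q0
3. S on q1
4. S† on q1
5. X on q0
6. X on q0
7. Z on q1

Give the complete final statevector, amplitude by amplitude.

After the circuit, the state carries amplitude sqrt(2)/2 on |00>, 0 on |01>, sqrt(2)/2 on |10>, 0 on |11>.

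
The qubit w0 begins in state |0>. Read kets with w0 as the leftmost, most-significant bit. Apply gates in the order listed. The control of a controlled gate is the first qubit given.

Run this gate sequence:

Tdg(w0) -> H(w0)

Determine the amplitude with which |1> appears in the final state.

The final state's coefficient on |1> equals sqrt(2)/2.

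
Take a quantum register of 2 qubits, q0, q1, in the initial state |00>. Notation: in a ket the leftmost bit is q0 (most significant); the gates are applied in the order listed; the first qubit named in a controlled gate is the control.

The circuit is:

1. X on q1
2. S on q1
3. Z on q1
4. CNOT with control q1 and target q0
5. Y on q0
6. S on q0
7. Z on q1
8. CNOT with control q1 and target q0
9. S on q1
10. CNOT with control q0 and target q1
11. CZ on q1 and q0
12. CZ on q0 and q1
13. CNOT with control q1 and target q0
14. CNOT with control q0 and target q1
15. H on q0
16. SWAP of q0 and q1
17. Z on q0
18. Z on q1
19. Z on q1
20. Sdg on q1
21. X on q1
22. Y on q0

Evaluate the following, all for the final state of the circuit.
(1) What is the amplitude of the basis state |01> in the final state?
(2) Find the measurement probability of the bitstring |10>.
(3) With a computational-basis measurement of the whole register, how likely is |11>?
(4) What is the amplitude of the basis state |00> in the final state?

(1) The final state's coefficient on |01> equals -sqrt(2)/2.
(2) Outcome |10> occurs with probability 0.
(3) A full measurement returns |11> with probability 0.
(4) The final state's coefficient on |00> equals -sqrt(2)*I/2.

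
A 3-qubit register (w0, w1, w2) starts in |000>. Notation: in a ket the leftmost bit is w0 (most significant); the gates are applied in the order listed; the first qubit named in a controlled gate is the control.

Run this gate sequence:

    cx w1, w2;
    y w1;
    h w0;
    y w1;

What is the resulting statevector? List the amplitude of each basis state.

The resulting statevector has amplitude sqrt(2)/2 on |000>, sqrt(2)/2 on |100>, and 0 on every other basis state.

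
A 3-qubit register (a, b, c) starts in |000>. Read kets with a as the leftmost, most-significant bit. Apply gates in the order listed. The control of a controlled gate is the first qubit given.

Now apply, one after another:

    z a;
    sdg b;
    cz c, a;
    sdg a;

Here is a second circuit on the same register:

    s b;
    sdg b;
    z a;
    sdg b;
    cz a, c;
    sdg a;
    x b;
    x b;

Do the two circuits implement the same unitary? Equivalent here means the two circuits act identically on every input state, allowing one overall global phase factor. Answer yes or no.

Yes — the two circuits implement the same unitary up to a global phase.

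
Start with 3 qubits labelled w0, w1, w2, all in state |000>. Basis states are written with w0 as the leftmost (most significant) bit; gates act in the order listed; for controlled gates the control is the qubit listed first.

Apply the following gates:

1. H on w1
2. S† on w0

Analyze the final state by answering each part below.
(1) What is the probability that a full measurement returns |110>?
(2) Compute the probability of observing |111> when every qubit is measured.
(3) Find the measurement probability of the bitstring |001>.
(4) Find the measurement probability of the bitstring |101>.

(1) A full measurement returns |110> with probability 0.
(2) A full measurement returns |111> with probability 0.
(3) Outcome |001> occurs with probability 0.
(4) The probability of measuring |101> is 0.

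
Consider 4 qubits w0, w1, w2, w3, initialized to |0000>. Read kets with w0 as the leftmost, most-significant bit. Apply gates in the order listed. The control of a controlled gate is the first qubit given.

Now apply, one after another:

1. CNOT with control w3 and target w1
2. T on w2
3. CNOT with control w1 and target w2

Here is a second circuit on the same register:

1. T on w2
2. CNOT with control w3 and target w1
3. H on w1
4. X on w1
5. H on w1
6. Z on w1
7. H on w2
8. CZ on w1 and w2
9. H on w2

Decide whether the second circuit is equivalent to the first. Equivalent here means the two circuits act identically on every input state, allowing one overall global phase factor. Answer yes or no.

Yes: on every input state the two circuits agree up to one overall phase factor.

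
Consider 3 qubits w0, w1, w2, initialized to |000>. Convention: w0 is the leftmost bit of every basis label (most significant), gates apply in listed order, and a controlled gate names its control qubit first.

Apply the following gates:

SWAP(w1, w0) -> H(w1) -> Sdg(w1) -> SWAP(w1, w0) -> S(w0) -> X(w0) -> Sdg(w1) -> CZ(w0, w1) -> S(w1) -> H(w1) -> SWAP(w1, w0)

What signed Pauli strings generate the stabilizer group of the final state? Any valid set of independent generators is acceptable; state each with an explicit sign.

The stabilizer group can be generated by +XII, +IXI, +IIZ, among other valid generating sets.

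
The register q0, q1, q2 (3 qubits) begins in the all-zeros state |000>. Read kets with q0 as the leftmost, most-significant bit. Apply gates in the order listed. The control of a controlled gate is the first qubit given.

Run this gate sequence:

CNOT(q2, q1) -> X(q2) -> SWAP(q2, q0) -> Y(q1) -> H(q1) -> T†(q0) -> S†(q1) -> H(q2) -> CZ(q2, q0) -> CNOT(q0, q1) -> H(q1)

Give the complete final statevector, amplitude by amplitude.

The resulting statevector has amplitude 0 on |000>, 0 on |001>, 0 on |010>, 0 on |011>, sqrt(2)*(1 - I)*exp(3*I*pi/4)/4 on |100>, sqrt(2)*(-1 + I)*exp(3*I*pi/4)/4 on |101>, -1/2 on |110>, 1/2 on |111>.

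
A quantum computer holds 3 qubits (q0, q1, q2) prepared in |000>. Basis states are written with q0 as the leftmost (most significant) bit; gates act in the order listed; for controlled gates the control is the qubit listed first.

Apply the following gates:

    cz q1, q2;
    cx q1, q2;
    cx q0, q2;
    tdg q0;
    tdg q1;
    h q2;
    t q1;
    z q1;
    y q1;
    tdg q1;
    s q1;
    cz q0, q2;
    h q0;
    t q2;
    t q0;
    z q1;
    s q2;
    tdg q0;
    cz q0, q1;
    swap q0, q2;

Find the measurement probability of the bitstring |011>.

A full measurement returns |011> with probability 1/4.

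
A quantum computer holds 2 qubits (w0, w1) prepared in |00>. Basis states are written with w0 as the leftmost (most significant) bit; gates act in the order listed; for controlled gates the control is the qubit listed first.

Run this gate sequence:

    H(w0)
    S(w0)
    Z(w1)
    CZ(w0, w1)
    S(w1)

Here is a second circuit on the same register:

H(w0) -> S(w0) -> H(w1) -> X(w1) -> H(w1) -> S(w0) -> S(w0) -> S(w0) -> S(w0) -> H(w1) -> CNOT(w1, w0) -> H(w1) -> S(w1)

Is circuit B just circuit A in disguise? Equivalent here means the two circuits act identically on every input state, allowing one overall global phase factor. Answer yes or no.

No, they are not equivalent — no single phase factor reconciles the two unitaries.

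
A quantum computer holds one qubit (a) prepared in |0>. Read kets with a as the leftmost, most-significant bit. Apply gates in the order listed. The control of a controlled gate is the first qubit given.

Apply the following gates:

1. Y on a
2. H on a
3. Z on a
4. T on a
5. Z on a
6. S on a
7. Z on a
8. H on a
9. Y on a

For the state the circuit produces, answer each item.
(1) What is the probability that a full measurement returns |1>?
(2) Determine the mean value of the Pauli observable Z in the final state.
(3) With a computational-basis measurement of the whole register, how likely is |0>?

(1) The probability of measuring |1> is 1/2 - sqrt(2)/4.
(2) In the final state, Z has expectation sqrt(2)/2.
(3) The probability of measuring |0> is sqrt(2)/4 + 1/2.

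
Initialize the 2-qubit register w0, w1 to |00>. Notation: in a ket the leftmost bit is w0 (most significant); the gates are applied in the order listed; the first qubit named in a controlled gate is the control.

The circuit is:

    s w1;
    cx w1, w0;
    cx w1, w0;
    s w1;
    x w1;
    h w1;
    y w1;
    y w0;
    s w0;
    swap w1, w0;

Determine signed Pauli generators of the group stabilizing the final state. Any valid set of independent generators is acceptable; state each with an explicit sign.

The final state is stabilized by the group generated by +XI, -IZ; other independent generating sets are equally valid.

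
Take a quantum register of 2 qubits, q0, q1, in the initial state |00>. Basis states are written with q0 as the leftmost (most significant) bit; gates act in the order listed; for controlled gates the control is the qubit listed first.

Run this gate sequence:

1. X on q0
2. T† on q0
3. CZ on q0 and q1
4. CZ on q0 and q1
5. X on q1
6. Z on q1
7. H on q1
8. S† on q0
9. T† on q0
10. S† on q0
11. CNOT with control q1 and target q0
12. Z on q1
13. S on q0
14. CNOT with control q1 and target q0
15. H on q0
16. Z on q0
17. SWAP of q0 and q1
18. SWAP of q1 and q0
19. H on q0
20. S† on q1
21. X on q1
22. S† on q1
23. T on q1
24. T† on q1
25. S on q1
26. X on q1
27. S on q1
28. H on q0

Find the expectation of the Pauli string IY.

The expectation value of IY is -1. Key observation: the block from step 20 through step 27 cancels to the identity and can be dropped.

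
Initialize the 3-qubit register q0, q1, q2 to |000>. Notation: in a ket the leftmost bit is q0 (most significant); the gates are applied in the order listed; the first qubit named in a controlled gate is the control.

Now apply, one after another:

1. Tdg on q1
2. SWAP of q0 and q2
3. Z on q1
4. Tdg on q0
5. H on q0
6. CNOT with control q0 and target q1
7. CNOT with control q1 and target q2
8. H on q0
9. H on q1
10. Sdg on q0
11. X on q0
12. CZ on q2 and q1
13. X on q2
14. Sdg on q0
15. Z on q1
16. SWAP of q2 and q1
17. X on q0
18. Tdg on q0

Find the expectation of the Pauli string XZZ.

In the final state, XZZ has expectation 0.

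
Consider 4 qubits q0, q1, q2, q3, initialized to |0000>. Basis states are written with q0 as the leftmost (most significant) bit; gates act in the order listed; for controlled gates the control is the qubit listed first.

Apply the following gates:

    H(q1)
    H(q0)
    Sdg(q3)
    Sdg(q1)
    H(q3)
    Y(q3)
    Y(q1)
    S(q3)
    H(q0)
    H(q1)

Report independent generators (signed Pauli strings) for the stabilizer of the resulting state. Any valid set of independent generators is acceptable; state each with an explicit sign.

The stabilizer group can be generated by +IYII, -IIIY, +ZIII, +IIZI, among other valid generating sets.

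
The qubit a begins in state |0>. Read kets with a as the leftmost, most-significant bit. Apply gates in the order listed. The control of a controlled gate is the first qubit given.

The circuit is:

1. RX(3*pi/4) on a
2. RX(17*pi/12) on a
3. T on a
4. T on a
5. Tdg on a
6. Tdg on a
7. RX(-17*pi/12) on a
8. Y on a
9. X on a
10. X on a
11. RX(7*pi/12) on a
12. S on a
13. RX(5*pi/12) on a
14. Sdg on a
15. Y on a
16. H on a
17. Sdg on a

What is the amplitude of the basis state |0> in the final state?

The amplitude on |0> is -sqrt(3*sqrt(2) + 6)/8 - sqrt(sqrt(2) + 2)/8 - 3*sqrt(4 - 2*sqrt(2))/16 - sqrt(2 - sqrt(2))/8 + sqrt(12 - 6*sqrt(2))/16 + sqrt(6 - 3*sqrt(2))/8 + sqrt(6*sqrt(2) + 12)/16 + 3*sqrt(2*sqrt(2) + 4)/16 - I*sqrt(3*sqrt(2) + 6)/8 - I*sqrt(sqrt(2) + 2)/8 - I*sqrt(2*sqrt(2) + 4)/16 - I*sqrt(2 - sqrt(2))/8 + I*sqrt(4 - 2*sqrt(2))/16 + I*sqrt(12 - 6*sqrt(2))/16 + I*sqrt(6 - 3*sqrt(2))/8 + I*sqrt(6*sqrt(2) + 12)/16. Key observation: the block from step 2 through step 7 cancels to the identity and can be dropped.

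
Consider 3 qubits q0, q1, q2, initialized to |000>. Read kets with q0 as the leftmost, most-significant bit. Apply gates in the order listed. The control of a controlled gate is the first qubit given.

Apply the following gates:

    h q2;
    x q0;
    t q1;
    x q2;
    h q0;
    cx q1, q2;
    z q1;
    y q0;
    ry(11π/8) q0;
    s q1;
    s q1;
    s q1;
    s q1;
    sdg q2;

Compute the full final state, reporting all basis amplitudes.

The final amplitudes are -sqrt(2)*I*cos(pi/16)/2 on |000>, -sqrt(2)*cos(pi/16)/2 on |001>, 0 on |010>, 0 on |011>, sqrt(2)*I*sin(pi/16)/2 on |100>, sqrt(2)*sin(pi/16)/2 on |101>, 0 on |110>, 0 on |111>. Key observation: gates 10-13 undo each other exactly, leaving only the rest of the circuit to track.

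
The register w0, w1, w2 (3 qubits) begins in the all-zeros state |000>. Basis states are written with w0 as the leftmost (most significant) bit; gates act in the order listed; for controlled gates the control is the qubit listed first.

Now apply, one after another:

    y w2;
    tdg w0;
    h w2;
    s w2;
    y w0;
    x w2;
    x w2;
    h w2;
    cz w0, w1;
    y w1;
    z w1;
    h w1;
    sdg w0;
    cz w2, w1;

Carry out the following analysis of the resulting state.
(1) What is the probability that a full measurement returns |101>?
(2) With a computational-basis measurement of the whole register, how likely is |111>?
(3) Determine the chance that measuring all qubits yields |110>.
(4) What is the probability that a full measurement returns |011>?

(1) The probability of measuring |101> is 1/4.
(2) Outcome |111> occurs with probability 1/4.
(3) A full measurement returns |110> with probability 1/4.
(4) The probability of measuring |011> is 0.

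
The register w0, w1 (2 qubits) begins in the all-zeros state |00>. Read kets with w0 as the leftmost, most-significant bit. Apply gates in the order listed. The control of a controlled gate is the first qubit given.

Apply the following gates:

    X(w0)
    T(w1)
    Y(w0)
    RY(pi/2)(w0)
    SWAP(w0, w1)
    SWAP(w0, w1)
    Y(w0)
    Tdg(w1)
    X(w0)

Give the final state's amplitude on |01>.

The final state's coefficient on |01> equals 0.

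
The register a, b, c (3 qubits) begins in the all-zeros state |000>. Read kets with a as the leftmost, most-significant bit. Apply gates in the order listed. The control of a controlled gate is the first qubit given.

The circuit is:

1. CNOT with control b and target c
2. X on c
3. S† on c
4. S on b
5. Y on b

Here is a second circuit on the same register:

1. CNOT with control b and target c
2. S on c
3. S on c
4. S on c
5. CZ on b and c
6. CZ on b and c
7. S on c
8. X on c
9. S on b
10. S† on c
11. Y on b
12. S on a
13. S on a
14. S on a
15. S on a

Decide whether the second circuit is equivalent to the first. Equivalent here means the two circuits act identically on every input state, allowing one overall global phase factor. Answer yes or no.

Yes, they are equivalent — the unitaries differ by at most a global phase.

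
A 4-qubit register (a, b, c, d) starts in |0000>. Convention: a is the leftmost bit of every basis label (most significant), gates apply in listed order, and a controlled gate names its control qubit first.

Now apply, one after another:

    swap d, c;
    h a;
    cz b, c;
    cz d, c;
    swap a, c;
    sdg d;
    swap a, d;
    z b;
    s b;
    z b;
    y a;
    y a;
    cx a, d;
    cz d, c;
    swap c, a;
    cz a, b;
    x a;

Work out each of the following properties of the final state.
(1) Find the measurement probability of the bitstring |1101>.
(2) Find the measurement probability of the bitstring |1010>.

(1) A full measurement returns |1101> with probability 0.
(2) Outcome |1010> occurs with probability 0.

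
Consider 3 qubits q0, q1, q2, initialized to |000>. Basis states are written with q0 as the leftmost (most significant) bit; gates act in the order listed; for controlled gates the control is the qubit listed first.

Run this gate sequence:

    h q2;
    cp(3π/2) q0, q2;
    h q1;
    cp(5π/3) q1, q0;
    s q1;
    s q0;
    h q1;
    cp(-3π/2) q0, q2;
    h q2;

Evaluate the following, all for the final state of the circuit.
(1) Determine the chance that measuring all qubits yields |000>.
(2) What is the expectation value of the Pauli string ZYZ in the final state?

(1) Outcome |000> occurs with probability 1/2.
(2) The expectation value of ZYZ is -1.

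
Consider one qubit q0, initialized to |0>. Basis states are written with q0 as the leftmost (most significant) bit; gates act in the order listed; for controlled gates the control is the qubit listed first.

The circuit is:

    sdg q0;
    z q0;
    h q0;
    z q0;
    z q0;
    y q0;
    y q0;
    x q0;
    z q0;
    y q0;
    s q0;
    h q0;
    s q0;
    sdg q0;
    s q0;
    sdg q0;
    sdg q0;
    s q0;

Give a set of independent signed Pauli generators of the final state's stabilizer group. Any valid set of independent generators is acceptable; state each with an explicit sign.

The stabilizer group can be generated by -Y, among other valid generating sets.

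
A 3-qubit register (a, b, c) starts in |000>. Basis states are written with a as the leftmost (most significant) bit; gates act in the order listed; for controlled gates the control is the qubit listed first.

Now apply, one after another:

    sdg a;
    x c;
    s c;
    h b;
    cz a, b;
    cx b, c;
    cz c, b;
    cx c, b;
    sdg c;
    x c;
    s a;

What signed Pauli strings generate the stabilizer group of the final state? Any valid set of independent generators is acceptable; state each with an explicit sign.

The stabilizer group can be generated by +IIY, +ZII, -IZI, among other valid generating sets.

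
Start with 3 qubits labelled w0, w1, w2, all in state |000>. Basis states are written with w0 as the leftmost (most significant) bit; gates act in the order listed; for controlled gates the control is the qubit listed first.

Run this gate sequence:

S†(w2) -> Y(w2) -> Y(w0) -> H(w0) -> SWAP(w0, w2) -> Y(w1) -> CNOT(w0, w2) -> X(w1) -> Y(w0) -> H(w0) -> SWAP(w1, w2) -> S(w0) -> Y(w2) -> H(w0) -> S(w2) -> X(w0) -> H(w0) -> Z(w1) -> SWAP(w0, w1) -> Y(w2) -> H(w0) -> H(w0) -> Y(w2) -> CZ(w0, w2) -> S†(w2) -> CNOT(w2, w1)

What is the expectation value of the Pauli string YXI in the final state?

The expectation value of YXI is 0.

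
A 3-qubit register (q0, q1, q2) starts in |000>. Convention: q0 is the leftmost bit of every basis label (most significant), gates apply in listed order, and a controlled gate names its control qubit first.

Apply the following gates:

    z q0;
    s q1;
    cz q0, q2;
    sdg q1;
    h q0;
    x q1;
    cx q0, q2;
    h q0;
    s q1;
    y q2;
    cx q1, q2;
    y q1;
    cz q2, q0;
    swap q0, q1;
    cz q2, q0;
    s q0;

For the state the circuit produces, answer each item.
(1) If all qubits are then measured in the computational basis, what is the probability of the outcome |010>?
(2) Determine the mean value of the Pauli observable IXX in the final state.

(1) The probability of measuring |010> is 1/4.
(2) The observable IXX averages to -1.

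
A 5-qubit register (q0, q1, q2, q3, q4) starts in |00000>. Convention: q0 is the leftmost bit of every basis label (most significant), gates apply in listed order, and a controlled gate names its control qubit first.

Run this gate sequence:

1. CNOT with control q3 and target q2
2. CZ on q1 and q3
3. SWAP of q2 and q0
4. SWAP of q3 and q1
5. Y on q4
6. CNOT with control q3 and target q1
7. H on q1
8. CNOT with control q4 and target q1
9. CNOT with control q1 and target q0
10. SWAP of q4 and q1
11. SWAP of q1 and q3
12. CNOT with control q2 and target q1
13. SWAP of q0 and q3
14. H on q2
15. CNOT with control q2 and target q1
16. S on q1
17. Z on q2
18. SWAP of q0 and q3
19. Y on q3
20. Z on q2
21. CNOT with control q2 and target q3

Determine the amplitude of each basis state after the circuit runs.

After the circuit, the state carries amplitude 1/2 on |00000>, I/2 on |01110>, 1/2 on |10001>, I/2 on |11111>, and 0 on every other basis state.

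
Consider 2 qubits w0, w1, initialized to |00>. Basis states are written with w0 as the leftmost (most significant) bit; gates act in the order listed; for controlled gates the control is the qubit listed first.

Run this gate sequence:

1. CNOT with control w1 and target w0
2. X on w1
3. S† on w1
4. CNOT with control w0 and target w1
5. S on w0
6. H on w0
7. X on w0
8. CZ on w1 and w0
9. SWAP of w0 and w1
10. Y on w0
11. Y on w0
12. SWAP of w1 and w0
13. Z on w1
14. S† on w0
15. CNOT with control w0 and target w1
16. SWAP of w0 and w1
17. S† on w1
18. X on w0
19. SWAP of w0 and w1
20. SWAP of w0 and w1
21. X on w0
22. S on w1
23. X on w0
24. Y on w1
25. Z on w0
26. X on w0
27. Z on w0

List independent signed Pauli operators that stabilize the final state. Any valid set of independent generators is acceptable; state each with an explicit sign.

The final state is stabilized by the group generated by +XY, +ZZ; other independent generating sets are equally valid. Key observation: the block from step 17 through step 22 cancels to the identity and can be dropped.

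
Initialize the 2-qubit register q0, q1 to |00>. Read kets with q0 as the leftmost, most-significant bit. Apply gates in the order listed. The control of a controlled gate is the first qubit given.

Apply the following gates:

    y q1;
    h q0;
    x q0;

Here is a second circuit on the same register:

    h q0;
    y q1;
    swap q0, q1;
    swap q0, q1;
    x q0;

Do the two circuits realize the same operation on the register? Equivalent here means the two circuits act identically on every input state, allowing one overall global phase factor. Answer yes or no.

Yes — the two circuits implement the same unitary up to a global phase.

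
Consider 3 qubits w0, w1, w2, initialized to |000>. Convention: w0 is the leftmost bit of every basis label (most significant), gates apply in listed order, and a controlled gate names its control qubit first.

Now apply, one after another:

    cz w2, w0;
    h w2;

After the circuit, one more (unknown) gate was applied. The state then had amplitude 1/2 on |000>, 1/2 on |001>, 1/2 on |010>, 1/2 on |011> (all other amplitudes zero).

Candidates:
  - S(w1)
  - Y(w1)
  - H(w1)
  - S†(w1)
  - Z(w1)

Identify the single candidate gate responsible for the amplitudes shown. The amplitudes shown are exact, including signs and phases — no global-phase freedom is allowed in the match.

The applied gate was H(w1).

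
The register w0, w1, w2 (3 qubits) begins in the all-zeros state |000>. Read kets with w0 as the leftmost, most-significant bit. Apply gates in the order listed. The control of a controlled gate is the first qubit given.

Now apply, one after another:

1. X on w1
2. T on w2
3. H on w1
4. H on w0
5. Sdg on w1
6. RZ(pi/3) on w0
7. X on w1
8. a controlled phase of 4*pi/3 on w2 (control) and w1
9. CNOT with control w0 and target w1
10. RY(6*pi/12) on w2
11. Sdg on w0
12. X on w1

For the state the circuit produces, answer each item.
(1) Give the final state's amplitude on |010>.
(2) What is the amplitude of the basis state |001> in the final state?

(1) The amplitude on |010> is sqrt(2)*exp(I*pi/3)/4.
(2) |001> carries amplitude -sqrt(2)*exp(5*I*pi/6)/4 in the final state.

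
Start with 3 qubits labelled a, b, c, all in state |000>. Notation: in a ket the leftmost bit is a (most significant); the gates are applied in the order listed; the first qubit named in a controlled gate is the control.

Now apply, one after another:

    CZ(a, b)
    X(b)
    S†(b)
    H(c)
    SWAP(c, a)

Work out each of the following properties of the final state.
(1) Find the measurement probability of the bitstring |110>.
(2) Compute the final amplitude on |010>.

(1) A full measurement returns |110> with probability 1/2.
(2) The amplitude on |010> is -sqrt(2)*I/2.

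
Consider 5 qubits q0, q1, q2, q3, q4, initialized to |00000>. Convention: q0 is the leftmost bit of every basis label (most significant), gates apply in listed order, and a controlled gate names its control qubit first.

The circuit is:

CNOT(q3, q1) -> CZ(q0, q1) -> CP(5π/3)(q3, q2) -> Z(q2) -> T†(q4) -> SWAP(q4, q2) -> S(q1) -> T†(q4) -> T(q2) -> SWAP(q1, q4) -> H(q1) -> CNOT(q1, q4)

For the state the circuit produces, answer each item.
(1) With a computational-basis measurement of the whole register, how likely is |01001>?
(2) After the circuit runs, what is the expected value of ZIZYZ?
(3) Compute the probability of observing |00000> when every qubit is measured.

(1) Outcome |01001> occurs with probability 1/2.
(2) The expectation value of ZIZYZ is 0.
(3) Outcome |00000> occurs with probability 1/2.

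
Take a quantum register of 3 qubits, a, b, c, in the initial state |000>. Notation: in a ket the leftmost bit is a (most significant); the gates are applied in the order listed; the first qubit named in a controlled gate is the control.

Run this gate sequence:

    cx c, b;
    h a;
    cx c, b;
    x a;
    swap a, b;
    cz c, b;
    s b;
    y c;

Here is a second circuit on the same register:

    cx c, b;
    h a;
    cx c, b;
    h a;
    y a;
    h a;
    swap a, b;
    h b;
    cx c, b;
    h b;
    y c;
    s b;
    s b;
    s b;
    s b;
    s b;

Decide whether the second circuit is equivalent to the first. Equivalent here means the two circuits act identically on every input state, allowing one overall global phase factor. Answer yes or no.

No: there is an input state on which the two circuits produce genuinely different outputs (not merely differing by a phase).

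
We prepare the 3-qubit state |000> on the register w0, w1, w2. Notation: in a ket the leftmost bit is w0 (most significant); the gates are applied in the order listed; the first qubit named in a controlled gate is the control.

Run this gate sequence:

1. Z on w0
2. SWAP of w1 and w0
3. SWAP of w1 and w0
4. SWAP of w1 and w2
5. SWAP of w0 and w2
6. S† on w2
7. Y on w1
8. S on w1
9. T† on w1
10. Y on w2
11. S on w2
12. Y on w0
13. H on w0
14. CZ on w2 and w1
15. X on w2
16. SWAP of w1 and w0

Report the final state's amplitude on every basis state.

The resulting statevector has amplitude -sqrt(2)*exp(I*pi/4)/2 on |100>, sqrt(2)*exp(I*pi/4)/2 on |110>, and 0 on every other basis state.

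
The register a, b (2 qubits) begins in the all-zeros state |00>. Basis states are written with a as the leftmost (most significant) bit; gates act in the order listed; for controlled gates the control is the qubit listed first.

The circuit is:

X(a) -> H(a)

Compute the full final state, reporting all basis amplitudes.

After the circuit, the state carries amplitude sqrt(2)/2 on |00>, 0 on |01>, -sqrt(2)/2 on |10>, 0 on |11>.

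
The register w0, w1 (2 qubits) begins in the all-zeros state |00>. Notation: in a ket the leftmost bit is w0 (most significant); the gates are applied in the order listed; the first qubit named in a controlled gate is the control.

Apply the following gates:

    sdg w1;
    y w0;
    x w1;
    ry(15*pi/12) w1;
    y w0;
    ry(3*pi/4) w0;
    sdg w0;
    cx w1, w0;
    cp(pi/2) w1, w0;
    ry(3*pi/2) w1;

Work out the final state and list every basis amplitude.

The final amplitudes are 1/4 - I/4 on |00>, -1/4 - I/4 on |01>, -I/2 on |10>, sqrt(2)*I/2 on |11>.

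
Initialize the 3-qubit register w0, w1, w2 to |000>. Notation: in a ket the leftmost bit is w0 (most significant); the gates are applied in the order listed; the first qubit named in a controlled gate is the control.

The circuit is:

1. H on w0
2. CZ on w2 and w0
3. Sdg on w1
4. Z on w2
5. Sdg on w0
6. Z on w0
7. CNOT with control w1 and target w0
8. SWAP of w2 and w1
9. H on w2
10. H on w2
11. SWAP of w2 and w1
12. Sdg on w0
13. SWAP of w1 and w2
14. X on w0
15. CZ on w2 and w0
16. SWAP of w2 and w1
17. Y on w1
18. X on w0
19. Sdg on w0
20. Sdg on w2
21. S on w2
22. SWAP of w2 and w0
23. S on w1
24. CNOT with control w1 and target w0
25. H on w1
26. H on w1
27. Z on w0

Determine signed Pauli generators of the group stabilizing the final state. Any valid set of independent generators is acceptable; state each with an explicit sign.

The final state is stabilized by the group generated by -IIY, -ZII, -IZI; other independent generating sets are equally valid.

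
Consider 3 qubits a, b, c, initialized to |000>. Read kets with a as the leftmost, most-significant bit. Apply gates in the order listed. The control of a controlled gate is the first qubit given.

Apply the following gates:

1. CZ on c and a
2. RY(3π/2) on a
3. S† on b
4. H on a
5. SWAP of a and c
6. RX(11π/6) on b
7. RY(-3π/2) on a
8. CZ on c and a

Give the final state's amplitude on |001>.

The amplitude on |001> is -sqrt(3)/4 - 1/4.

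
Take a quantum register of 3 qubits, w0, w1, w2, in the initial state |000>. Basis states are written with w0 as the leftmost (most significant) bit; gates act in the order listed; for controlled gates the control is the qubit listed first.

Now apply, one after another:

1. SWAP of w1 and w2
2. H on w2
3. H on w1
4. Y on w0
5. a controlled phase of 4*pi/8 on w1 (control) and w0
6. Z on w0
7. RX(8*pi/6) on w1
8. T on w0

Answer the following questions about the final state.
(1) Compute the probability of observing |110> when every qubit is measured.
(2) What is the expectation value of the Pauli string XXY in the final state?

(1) A full measurement returns |110> with probability sqrt(3)/8 + 1/4.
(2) In the final state, XXY has expectation 0.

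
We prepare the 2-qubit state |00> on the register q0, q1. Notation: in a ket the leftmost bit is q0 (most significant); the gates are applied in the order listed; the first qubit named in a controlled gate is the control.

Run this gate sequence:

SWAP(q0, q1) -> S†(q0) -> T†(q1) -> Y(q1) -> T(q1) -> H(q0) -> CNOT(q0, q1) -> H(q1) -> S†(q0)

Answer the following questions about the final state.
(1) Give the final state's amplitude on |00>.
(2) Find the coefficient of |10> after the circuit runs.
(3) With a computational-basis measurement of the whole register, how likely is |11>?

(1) |00> carries amplitude exp(3*I*pi/4)/2 in the final state.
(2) |10> carries amplitude exp(I*pi/4)/2 in the final state.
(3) Outcome |11> occurs with probability 1/4.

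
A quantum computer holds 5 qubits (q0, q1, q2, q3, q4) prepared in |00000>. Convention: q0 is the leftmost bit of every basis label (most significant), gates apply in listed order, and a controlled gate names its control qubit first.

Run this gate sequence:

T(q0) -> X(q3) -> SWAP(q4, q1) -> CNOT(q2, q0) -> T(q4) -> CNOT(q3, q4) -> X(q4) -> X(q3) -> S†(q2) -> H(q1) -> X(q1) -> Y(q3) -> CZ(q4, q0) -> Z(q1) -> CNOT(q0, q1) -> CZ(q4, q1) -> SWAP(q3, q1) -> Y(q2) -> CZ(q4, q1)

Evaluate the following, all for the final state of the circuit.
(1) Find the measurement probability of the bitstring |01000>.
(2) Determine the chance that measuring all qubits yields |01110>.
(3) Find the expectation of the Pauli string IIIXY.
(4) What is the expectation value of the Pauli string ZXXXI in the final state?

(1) A full measurement returns |01000> with probability 0.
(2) Outcome |01110> occurs with probability 1/2.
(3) The expectation value of IIIXY is 0.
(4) The expectation value of ZXXXI is 0.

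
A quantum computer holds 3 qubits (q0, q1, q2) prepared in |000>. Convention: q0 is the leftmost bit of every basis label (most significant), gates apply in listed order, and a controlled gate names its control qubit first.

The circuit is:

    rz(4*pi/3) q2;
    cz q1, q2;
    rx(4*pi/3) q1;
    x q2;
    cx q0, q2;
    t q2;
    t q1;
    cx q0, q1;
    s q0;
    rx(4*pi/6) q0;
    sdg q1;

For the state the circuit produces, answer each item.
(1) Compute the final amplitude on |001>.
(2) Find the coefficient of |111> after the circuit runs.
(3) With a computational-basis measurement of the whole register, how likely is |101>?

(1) The amplitude on |001> is exp(7*I*pi/12)/4.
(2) The amplitude on |111> is 3*exp(I*pi/3)/4.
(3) A full measurement returns |101> with probability 3/16.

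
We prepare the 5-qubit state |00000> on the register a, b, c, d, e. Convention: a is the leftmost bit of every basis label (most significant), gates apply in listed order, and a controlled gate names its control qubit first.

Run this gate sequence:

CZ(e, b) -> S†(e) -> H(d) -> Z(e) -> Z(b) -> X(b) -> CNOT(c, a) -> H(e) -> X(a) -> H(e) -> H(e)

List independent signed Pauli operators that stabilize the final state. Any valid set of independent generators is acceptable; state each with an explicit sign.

The final state is stabilized by the group generated by +IIIXI, +IIIIX, -ZIIII, -IZIII, +IIZII; other independent generating sets are equally valid.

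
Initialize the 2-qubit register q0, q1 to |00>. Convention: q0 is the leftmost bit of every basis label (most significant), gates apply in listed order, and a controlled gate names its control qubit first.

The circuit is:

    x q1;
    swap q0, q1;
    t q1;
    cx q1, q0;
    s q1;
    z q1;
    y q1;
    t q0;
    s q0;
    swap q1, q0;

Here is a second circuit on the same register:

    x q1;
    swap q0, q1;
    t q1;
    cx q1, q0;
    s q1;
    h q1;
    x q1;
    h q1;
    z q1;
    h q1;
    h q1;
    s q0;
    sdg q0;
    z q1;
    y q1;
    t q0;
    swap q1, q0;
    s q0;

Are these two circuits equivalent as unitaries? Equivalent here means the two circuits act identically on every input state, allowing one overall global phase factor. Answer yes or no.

No: there is an input state on which the two circuits produce genuinely different outputs (not merely differing by a phase).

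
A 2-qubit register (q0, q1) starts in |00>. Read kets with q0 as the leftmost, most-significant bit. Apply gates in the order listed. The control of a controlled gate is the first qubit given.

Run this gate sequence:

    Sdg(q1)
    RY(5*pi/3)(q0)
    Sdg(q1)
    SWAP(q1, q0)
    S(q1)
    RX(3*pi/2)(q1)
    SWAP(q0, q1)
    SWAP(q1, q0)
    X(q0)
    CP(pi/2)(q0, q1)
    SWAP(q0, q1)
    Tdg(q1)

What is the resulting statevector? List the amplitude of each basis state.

After the circuit, the state carries amplitude 0 on |00>, (-sqrt(6) - sqrt(2))*exp(3*I*pi/4)/4 on |01>, 0 on |10>, (-sqrt(2) + sqrt(6))*exp(3*I*pi/4)/4 on |11>.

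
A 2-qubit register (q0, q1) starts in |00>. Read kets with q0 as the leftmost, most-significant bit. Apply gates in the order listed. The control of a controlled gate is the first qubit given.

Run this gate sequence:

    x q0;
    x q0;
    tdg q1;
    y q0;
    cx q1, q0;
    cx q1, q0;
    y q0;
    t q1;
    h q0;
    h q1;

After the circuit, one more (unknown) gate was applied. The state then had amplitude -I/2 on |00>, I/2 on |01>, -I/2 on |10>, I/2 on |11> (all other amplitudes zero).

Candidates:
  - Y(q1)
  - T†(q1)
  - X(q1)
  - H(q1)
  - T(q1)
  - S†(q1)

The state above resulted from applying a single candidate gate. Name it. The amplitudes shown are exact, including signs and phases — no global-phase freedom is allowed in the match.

It was Y(q1) that produced the state shown. Key observation: the block from step 3 through step 8 cancels to the identity and can be dropped.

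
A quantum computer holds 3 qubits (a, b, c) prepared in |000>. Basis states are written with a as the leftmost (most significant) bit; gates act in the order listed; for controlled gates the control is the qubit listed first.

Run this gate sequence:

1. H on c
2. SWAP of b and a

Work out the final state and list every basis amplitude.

The final amplitudes are sqrt(2)/2 on |000>, sqrt(2)/2 on |001>, and 0 on every other basis state.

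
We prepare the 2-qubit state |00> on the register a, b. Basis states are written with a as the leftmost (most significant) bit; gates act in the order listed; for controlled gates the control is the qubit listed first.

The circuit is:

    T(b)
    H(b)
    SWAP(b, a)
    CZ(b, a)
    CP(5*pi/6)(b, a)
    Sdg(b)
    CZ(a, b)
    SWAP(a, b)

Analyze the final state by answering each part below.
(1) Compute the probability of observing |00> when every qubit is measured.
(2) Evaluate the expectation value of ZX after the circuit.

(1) A full measurement returns |00> with probability 1/2.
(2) The expectation value of ZX is 1.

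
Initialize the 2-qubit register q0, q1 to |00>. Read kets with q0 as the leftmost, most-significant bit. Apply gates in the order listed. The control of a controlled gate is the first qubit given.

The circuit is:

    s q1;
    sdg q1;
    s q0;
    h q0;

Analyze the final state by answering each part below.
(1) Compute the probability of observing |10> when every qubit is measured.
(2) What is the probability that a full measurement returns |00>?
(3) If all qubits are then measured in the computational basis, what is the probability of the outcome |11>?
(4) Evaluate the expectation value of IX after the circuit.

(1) The probability of measuring |10> is 1/2. Key observation: gates 1-2 undo each other exactly, leaving only the rest of the circuit to track.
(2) The probability of measuring |00> is 1/2.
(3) The probability of measuring |11> is 0.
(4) The expectation value of IX is 0.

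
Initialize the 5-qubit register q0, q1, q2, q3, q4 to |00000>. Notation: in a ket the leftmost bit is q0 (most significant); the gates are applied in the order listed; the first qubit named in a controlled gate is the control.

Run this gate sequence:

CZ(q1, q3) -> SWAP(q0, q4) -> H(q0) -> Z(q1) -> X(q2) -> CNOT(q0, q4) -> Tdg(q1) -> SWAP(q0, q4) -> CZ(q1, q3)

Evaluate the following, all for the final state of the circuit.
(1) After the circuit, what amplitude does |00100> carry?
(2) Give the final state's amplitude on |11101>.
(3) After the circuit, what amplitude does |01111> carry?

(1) |00100> carries amplitude sqrt(2)/2 in the final state.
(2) The amplitude on |11101> is 0.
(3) The final state's coefficient on |01111> equals 0.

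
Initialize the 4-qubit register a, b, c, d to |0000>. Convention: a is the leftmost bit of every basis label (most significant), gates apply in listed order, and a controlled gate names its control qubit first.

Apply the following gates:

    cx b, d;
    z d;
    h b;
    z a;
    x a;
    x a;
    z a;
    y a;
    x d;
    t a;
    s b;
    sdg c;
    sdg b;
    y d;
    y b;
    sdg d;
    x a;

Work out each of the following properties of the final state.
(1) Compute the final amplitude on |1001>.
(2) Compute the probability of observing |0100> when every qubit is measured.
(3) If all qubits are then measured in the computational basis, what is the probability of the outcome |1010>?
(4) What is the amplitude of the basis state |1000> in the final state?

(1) |1001> carries amplitude 0 in the final state.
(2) Outcome |0100> occurs with probability 1/2.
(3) The probability of measuring |1010> is 0.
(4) |1000> carries amplitude 0 in the final state.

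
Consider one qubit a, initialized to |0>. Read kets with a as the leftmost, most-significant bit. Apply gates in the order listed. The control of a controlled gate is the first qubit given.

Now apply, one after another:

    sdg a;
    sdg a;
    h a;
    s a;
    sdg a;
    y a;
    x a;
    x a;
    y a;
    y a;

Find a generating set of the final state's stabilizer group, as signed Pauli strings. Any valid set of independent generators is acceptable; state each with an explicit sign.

The stabilizer group can be generated by -X, among other valid generating sets.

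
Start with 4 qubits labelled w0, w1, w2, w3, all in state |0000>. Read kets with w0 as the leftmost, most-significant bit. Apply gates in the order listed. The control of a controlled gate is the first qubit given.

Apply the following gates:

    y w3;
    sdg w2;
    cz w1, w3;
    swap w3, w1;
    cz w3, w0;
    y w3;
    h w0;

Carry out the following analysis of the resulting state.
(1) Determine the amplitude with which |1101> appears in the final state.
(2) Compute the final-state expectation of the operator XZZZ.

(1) |1101> carries amplitude -sqrt(2)/2 in the final state.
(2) The observable XZZZ averages to 1.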